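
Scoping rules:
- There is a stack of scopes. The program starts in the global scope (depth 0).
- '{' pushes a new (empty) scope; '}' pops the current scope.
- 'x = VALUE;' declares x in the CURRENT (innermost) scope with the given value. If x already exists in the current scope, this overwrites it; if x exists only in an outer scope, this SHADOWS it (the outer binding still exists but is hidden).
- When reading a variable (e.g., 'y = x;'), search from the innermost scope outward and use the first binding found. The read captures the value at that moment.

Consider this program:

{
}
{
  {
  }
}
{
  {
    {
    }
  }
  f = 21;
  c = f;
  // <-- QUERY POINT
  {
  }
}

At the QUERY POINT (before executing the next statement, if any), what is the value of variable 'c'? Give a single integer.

Step 1: enter scope (depth=1)
Step 2: exit scope (depth=0)
Step 3: enter scope (depth=1)
Step 4: enter scope (depth=2)
Step 5: exit scope (depth=1)
Step 6: exit scope (depth=0)
Step 7: enter scope (depth=1)
Step 8: enter scope (depth=2)
Step 9: enter scope (depth=3)
Step 10: exit scope (depth=2)
Step 11: exit scope (depth=1)
Step 12: declare f=21 at depth 1
Step 13: declare c=(read f)=21 at depth 1
Visible at query point: c=21 f=21

Answer: 21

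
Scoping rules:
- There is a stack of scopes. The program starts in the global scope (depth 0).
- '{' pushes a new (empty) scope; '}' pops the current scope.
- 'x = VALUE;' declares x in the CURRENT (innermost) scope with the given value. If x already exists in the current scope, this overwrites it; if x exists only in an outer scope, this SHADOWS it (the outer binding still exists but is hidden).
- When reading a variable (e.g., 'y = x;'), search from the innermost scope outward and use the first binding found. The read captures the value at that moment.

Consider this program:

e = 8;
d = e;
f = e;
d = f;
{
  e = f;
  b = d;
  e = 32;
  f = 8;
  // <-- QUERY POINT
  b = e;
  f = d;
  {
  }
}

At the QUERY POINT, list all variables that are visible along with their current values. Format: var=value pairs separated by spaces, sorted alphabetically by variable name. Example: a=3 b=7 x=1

Step 1: declare e=8 at depth 0
Step 2: declare d=(read e)=8 at depth 0
Step 3: declare f=(read e)=8 at depth 0
Step 4: declare d=(read f)=8 at depth 0
Step 5: enter scope (depth=1)
Step 6: declare e=(read f)=8 at depth 1
Step 7: declare b=(read d)=8 at depth 1
Step 8: declare e=32 at depth 1
Step 9: declare f=8 at depth 1
Visible at query point: b=8 d=8 e=32 f=8

Answer: b=8 d=8 e=32 f=8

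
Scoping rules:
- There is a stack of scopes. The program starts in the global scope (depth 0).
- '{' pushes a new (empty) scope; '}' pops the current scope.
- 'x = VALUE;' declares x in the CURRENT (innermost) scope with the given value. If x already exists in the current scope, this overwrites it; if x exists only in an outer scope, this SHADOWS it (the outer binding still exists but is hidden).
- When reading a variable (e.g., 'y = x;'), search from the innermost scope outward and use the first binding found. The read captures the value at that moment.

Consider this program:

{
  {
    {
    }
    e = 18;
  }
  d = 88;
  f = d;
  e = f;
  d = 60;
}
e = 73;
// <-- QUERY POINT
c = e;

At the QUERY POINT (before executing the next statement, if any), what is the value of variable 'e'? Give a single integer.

Step 1: enter scope (depth=1)
Step 2: enter scope (depth=2)
Step 3: enter scope (depth=3)
Step 4: exit scope (depth=2)
Step 5: declare e=18 at depth 2
Step 6: exit scope (depth=1)
Step 7: declare d=88 at depth 1
Step 8: declare f=(read d)=88 at depth 1
Step 9: declare e=(read f)=88 at depth 1
Step 10: declare d=60 at depth 1
Step 11: exit scope (depth=0)
Step 12: declare e=73 at depth 0
Visible at query point: e=73

Answer: 73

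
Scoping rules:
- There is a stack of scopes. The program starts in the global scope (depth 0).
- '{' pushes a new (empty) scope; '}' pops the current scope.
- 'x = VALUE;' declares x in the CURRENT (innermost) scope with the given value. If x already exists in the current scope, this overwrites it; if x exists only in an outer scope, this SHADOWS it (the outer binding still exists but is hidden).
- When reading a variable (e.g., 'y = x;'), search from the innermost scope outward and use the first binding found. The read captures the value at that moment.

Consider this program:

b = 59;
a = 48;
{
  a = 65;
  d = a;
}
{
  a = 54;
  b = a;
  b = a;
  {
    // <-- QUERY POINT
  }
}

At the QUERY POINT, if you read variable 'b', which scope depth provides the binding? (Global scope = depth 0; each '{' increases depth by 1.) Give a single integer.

Answer: 1

Derivation:
Step 1: declare b=59 at depth 0
Step 2: declare a=48 at depth 0
Step 3: enter scope (depth=1)
Step 4: declare a=65 at depth 1
Step 5: declare d=(read a)=65 at depth 1
Step 6: exit scope (depth=0)
Step 7: enter scope (depth=1)
Step 8: declare a=54 at depth 1
Step 9: declare b=(read a)=54 at depth 1
Step 10: declare b=(read a)=54 at depth 1
Step 11: enter scope (depth=2)
Visible at query point: a=54 b=54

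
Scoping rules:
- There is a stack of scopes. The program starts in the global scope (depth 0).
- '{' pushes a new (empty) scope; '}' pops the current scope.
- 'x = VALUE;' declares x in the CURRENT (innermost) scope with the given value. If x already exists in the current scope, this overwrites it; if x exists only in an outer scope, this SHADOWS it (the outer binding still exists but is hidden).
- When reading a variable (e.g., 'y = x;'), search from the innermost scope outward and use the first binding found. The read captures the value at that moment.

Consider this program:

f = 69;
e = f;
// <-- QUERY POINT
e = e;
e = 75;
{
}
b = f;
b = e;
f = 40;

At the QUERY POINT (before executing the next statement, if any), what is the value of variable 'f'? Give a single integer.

Answer: 69

Derivation:
Step 1: declare f=69 at depth 0
Step 2: declare e=(read f)=69 at depth 0
Visible at query point: e=69 f=69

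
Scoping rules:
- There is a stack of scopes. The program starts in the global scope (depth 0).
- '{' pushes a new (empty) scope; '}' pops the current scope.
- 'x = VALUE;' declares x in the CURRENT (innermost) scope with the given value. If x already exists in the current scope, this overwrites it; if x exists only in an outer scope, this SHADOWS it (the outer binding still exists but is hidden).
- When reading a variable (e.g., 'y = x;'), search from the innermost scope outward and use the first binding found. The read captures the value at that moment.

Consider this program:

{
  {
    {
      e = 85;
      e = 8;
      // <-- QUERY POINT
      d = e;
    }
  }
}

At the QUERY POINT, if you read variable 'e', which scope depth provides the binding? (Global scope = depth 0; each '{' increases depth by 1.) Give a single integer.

Step 1: enter scope (depth=1)
Step 2: enter scope (depth=2)
Step 3: enter scope (depth=3)
Step 4: declare e=85 at depth 3
Step 5: declare e=8 at depth 3
Visible at query point: e=8

Answer: 3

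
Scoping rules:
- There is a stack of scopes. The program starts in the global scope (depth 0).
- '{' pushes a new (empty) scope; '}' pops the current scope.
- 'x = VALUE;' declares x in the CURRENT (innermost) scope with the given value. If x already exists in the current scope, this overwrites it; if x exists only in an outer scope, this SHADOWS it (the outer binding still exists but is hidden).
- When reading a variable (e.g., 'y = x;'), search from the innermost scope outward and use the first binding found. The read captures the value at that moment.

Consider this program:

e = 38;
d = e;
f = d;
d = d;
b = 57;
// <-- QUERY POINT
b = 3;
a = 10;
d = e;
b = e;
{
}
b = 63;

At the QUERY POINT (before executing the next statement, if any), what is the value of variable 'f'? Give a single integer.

Step 1: declare e=38 at depth 0
Step 2: declare d=(read e)=38 at depth 0
Step 3: declare f=(read d)=38 at depth 0
Step 4: declare d=(read d)=38 at depth 0
Step 5: declare b=57 at depth 0
Visible at query point: b=57 d=38 e=38 f=38

Answer: 38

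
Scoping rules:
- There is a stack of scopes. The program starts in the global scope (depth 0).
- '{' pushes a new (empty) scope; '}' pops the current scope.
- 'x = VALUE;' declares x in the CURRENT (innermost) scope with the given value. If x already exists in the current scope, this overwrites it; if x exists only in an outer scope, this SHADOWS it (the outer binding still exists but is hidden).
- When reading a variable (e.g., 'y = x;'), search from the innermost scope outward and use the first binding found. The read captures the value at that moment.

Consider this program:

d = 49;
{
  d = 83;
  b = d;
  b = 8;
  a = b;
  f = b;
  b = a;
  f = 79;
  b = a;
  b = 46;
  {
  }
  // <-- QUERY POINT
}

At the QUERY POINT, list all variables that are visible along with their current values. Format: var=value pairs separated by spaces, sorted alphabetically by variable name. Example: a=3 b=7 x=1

Step 1: declare d=49 at depth 0
Step 2: enter scope (depth=1)
Step 3: declare d=83 at depth 1
Step 4: declare b=(read d)=83 at depth 1
Step 5: declare b=8 at depth 1
Step 6: declare a=(read b)=8 at depth 1
Step 7: declare f=(read b)=8 at depth 1
Step 8: declare b=(read a)=8 at depth 1
Step 9: declare f=79 at depth 1
Step 10: declare b=(read a)=8 at depth 1
Step 11: declare b=46 at depth 1
Step 12: enter scope (depth=2)
Step 13: exit scope (depth=1)
Visible at query point: a=8 b=46 d=83 f=79

Answer: a=8 b=46 d=83 f=79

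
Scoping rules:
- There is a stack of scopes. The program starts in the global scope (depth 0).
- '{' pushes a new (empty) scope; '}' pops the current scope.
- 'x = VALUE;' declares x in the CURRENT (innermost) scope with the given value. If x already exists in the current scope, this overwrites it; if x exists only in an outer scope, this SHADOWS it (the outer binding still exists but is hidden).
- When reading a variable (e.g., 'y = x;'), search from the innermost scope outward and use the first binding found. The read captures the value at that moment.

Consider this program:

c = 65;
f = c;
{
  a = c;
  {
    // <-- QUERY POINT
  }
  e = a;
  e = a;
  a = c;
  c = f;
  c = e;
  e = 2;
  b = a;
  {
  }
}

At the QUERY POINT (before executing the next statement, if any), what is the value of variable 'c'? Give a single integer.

Step 1: declare c=65 at depth 0
Step 2: declare f=(read c)=65 at depth 0
Step 3: enter scope (depth=1)
Step 4: declare a=(read c)=65 at depth 1
Step 5: enter scope (depth=2)
Visible at query point: a=65 c=65 f=65

Answer: 65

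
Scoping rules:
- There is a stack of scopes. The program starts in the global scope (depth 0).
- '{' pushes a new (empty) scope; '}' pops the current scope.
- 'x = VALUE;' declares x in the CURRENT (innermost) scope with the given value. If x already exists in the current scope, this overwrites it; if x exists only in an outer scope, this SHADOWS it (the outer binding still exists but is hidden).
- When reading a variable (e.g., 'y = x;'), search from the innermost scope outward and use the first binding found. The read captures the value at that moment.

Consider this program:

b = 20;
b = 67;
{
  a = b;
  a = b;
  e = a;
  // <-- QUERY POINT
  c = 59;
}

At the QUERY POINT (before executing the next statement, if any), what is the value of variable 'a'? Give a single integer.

Answer: 67

Derivation:
Step 1: declare b=20 at depth 0
Step 2: declare b=67 at depth 0
Step 3: enter scope (depth=1)
Step 4: declare a=(read b)=67 at depth 1
Step 5: declare a=(read b)=67 at depth 1
Step 6: declare e=(read a)=67 at depth 1
Visible at query point: a=67 b=67 e=67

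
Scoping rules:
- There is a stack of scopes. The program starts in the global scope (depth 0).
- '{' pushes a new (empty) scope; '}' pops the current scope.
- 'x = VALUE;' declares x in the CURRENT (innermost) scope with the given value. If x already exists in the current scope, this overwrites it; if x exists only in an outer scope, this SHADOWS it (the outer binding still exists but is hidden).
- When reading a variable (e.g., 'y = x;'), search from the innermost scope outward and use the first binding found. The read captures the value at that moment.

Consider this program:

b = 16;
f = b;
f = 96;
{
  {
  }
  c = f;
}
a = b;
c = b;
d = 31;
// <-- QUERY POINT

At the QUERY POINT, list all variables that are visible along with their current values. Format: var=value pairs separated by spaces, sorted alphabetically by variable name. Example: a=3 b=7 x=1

Step 1: declare b=16 at depth 0
Step 2: declare f=(read b)=16 at depth 0
Step 3: declare f=96 at depth 0
Step 4: enter scope (depth=1)
Step 5: enter scope (depth=2)
Step 6: exit scope (depth=1)
Step 7: declare c=(read f)=96 at depth 1
Step 8: exit scope (depth=0)
Step 9: declare a=(read b)=16 at depth 0
Step 10: declare c=(read b)=16 at depth 0
Step 11: declare d=31 at depth 0
Visible at query point: a=16 b=16 c=16 d=31 f=96

Answer: a=16 b=16 c=16 d=31 f=96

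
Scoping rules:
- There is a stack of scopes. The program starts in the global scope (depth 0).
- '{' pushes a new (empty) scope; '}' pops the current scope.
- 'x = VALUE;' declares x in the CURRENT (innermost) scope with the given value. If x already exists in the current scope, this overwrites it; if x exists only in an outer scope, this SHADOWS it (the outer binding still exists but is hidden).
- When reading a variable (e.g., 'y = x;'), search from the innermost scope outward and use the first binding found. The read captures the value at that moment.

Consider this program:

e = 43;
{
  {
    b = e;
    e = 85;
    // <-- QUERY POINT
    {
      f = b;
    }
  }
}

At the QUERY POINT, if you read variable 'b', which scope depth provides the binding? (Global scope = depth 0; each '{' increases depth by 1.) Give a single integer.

Answer: 2

Derivation:
Step 1: declare e=43 at depth 0
Step 2: enter scope (depth=1)
Step 3: enter scope (depth=2)
Step 4: declare b=(read e)=43 at depth 2
Step 5: declare e=85 at depth 2
Visible at query point: b=43 e=85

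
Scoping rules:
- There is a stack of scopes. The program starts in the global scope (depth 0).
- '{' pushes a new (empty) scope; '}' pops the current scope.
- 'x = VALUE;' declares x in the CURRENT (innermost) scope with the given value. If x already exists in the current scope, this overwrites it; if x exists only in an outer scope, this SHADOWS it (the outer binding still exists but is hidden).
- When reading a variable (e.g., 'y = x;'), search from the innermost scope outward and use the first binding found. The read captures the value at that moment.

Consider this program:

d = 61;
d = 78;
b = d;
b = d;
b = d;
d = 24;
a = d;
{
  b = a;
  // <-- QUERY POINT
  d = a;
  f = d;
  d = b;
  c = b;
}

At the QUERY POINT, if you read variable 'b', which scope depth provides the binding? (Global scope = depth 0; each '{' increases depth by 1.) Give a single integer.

Answer: 1

Derivation:
Step 1: declare d=61 at depth 0
Step 2: declare d=78 at depth 0
Step 3: declare b=(read d)=78 at depth 0
Step 4: declare b=(read d)=78 at depth 0
Step 5: declare b=(read d)=78 at depth 0
Step 6: declare d=24 at depth 0
Step 7: declare a=(read d)=24 at depth 0
Step 8: enter scope (depth=1)
Step 9: declare b=(read a)=24 at depth 1
Visible at query point: a=24 b=24 d=24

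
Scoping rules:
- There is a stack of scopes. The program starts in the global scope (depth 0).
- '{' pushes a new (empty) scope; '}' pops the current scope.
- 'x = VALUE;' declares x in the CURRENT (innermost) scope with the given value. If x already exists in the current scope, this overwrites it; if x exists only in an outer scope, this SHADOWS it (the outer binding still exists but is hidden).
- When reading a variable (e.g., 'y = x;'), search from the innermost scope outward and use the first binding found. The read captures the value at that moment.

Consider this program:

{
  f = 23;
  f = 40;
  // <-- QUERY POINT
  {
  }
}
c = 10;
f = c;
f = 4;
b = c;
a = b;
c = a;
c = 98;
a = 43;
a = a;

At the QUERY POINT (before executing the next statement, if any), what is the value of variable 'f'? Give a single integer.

Step 1: enter scope (depth=1)
Step 2: declare f=23 at depth 1
Step 3: declare f=40 at depth 1
Visible at query point: f=40

Answer: 40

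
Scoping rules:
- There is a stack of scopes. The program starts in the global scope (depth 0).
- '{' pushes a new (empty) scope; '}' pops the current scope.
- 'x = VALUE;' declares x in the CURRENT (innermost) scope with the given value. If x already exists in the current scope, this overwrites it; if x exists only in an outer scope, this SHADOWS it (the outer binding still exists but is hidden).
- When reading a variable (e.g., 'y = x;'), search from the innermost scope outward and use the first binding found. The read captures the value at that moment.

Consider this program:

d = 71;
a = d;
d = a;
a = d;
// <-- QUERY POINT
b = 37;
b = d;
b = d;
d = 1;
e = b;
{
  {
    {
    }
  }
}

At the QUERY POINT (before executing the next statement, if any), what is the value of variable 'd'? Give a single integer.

Step 1: declare d=71 at depth 0
Step 2: declare a=(read d)=71 at depth 0
Step 3: declare d=(read a)=71 at depth 0
Step 4: declare a=(read d)=71 at depth 0
Visible at query point: a=71 d=71

Answer: 71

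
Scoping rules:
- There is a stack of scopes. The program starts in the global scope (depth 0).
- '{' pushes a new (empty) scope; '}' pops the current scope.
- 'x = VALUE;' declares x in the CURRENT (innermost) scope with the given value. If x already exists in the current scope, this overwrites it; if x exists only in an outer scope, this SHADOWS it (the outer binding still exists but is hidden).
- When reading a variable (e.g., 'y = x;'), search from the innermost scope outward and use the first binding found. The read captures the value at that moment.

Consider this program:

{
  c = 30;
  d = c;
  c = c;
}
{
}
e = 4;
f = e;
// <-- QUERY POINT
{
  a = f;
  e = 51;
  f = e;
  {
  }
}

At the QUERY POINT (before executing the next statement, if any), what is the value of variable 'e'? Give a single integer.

Step 1: enter scope (depth=1)
Step 2: declare c=30 at depth 1
Step 3: declare d=(read c)=30 at depth 1
Step 4: declare c=(read c)=30 at depth 1
Step 5: exit scope (depth=0)
Step 6: enter scope (depth=1)
Step 7: exit scope (depth=0)
Step 8: declare e=4 at depth 0
Step 9: declare f=(read e)=4 at depth 0
Visible at query point: e=4 f=4

Answer: 4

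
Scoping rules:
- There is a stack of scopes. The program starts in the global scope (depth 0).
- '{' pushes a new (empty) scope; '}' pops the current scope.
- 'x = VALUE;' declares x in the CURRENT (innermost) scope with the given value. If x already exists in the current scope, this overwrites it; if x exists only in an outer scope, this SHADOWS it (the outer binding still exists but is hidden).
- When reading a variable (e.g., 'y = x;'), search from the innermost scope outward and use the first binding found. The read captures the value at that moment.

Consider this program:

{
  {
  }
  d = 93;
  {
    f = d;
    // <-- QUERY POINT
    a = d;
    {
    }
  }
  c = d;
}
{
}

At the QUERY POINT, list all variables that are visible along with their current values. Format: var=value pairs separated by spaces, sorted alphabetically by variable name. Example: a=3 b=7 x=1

Step 1: enter scope (depth=1)
Step 2: enter scope (depth=2)
Step 3: exit scope (depth=1)
Step 4: declare d=93 at depth 1
Step 5: enter scope (depth=2)
Step 6: declare f=(read d)=93 at depth 2
Visible at query point: d=93 f=93

Answer: d=93 f=93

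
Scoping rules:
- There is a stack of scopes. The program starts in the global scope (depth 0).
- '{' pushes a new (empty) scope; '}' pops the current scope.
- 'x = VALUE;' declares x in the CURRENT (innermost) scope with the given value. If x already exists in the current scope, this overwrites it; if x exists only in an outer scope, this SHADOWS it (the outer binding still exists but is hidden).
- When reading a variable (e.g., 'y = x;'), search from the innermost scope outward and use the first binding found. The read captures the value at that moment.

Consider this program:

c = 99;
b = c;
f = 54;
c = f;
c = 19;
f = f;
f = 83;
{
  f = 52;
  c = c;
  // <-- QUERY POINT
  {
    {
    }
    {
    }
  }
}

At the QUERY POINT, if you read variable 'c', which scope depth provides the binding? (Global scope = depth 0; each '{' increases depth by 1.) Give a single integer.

Step 1: declare c=99 at depth 0
Step 2: declare b=(read c)=99 at depth 0
Step 3: declare f=54 at depth 0
Step 4: declare c=(read f)=54 at depth 0
Step 5: declare c=19 at depth 0
Step 6: declare f=(read f)=54 at depth 0
Step 7: declare f=83 at depth 0
Step 8: enter scope (depth=1)
Step 9: declare f=52 at depth 1
Step 10: declare c=(read c)=19 at depth 1
Visible at query point: b=99 c=19 f=52

Answer: 1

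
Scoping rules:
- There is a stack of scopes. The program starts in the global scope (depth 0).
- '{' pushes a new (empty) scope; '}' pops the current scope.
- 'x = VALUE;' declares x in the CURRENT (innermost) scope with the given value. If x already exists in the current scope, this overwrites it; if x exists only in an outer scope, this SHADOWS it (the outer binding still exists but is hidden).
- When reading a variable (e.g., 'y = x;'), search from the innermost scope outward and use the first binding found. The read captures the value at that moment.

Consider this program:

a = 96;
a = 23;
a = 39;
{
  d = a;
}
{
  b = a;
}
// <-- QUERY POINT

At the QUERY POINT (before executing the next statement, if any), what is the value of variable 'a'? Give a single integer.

Step 1: declare a=96 at depth 0
Step 2: declare a=23 at depth 0
Step 3: declare a=39 at depth 0
Step 4: enter scope (depth=1)
Step 5: declare d=(read a)=39 at depth 1
Step 6: exit scope (depth=0)
Step 7: enter scope (depth=1)
Step 8: declare b=(read a)=39 at depth 1
Step 9: exit scope (depth=0)
Visible at query point: a=39

Answer: 39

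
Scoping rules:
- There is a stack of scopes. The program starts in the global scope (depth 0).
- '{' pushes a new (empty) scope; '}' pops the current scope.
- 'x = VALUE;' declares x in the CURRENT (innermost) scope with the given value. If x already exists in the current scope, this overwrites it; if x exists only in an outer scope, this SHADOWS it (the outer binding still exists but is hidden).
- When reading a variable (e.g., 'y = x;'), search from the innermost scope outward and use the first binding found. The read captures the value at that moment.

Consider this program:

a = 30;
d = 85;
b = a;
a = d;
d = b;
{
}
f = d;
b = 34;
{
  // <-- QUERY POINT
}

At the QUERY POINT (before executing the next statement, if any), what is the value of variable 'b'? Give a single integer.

Step 1: declare a=30 at depth 0
Step 2: declare d=85 at depth 0
Step 3: declare b=(read a)=30 at depth 0
Step 4: declare a=(read d)=85 at depth 0
Step 5: declare d=(read b)=30 at depth 0
Step 6: enter scope (depth=1)
Step 7: exit scope (depth=0)
Step 8: declare f=(read d)=30 at depth 0
Step 9: declare b=34 at depth 0
Step 10: enter scope (depth=1)
Visible at query point: a=85 b=34 d=30 f=30

Answer: 34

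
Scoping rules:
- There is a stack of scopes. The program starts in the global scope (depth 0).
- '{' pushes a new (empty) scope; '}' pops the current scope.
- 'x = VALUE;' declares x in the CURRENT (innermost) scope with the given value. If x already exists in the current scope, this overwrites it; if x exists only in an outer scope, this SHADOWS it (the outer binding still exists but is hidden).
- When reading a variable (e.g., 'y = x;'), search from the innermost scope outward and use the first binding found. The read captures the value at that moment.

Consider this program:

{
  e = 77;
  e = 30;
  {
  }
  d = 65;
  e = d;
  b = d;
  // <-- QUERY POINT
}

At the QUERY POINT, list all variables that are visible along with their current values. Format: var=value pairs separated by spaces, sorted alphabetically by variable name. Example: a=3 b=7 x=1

Step 1: enter scope (depth=1)
Step 2: declare e=77 at depth 1
Step 3: declare e=30 at depth 1
Step 4: enter scope (depth=2)
Step 5: exit scope (depth=1)
Step 6: declare d=65 at depth 1
Step 7: declare e=(read d)=65 at depth 1
Step 8: declare b=(read d)=65 at depth 1
Visible at query point: b=65 d=65 e=65

Answer: b=65 d=65 e=65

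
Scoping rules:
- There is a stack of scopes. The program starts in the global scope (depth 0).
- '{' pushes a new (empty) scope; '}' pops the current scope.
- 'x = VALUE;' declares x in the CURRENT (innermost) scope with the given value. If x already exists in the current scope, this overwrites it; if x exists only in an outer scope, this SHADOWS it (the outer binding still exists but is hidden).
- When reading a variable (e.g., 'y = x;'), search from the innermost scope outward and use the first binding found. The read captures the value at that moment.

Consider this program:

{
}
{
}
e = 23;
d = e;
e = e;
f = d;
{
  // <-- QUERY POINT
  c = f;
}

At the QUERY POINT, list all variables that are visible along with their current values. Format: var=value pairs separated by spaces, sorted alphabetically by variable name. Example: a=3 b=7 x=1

Answer: d=23 e=23 f=23

Derivation:
Step 1: enter scope (depth=1)
Step 2: exit scope (depth=0)
Step 3: enter scope (depth=1)
Step 4: exit scope (depth=0)
Step 5: declare e=23 at depth 0
Step 6: declare d=(read e)=23 at depth 0
Step 7: declare e=(read e)=23 at depth 0
Step 8: declare f=(read d)=23 at depth 0
Step 9: enter scope (depth=1)
Visible at query point: d=23 e=23 f=23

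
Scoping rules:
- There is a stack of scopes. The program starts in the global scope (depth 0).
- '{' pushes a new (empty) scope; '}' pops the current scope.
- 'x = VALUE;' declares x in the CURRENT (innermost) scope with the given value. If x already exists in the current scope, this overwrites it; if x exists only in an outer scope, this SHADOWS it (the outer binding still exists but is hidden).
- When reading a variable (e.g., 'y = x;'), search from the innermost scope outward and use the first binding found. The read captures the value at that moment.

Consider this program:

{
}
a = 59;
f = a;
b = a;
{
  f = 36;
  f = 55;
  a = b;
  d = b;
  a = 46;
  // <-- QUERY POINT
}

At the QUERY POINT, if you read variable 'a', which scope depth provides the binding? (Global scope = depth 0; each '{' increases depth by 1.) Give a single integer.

Step 1: enter scope (depth=1)
Step 2: exit scope (depth=0)
Step 3: declare a=59 at depth 0
Step 4: declare f=(read a)=59 at depth 0
Step 5: declare b=(read a)=59 at depth 0
Step 6: enter scope (depth=1)
Step 7: declare f=36 at depth 1
Step 8: declare f=55 at depth 1
Step 9: declare a=(read b)=59 at depth 1
Step 10: declare d=(read b)=59 at depth 1
Step 11: declare a=46 at depth 1
Visible at query point: a=46 b=59 d=59 f=55

Answer: 1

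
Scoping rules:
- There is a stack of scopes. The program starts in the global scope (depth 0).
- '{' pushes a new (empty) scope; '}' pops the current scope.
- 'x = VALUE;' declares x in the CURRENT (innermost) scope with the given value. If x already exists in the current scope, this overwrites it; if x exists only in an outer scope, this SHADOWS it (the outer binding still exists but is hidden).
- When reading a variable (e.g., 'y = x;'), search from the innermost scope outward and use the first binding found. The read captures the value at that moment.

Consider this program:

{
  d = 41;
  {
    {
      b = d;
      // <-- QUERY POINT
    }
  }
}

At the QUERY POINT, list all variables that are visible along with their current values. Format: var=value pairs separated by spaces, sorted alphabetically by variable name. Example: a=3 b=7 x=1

Step 1: enter scope (depth=1)
Step 2: declare d=41 at depth 1
Step 3: enter scope (depth=2)
Step 4: enter scope (depth=3)
Step 5: declare b=(read d)=41 at depth 3
Visible at query point: b=41 d=41

Answer: b=41 d=41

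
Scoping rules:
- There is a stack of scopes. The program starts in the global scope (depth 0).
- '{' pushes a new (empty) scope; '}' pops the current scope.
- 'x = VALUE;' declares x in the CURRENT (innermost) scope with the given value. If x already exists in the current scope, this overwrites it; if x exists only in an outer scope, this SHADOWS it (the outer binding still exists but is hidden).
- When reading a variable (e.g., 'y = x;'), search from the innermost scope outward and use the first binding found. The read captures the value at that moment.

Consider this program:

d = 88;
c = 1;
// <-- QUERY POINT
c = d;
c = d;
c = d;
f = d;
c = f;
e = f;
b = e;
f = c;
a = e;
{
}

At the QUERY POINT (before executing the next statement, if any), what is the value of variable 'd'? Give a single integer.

Answer: 88

Derivation:
Step 1: declare d=88 at depth 0
Step 2: declare c=1 at depth 0
Visible at query point: c=1 d=88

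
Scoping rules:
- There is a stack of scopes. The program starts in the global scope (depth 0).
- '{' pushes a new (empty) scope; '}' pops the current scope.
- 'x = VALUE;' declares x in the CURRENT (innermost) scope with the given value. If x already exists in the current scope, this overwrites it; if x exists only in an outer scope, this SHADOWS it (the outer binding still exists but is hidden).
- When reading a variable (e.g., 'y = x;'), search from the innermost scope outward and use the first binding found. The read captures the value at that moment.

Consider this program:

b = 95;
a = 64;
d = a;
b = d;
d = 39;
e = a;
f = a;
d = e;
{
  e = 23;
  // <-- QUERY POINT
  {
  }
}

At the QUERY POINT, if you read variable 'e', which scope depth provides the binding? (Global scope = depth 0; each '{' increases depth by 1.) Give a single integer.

Step 1: declare b=95 at depth 0
Step 2: declare a=64 at depth 0
Step 3: declare d=(read a)=64 at depth 0
Step 4: declare b=(read d)=64 at depth 0
Step 5: declare d=39 at depth 0
Step 6: declare e=(read a)=64 at depth 0
Step 7: declare f=(read a)=64 at depth 0
Step 8: declare d=(read e)=64 at depth 0
Step 9: enter scope (depth=1)
Step 10: declare e=23 at depth 1
Visible at query point: a=64 b=64 d=64 e=23 f=64

Answer: 1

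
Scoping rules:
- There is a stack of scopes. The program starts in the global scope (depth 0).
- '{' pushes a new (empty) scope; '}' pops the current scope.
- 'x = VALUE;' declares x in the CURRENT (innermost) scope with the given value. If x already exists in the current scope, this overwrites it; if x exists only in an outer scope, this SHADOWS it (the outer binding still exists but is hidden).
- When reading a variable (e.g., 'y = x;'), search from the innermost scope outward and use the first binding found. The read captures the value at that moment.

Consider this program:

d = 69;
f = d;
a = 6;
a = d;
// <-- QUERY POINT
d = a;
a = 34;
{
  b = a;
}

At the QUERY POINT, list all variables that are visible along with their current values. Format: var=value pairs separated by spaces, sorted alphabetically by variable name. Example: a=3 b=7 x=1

Answer: a=69 d=69 f=69

Derivation:
Step 1: declare d=69 at depth 0
Step 2: declare f=(read d)=69 at depth 0
Step 3: declare a=6 at depth 0
Step 4: declare a=(read d)=69 at depth 0
Visible at query point: a=69 d=69 f=69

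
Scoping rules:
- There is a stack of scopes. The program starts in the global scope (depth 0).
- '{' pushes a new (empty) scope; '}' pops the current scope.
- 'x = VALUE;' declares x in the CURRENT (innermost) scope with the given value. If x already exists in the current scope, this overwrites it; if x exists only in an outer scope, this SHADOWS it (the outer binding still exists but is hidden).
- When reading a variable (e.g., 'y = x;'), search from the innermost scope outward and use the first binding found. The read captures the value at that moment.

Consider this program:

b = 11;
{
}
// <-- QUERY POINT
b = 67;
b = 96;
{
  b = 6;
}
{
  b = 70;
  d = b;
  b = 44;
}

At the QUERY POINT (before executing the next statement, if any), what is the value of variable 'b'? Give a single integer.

Step 1: declare b=11 at depth 0
Step 2: enter scope (depth=1)
Step 3: exit scope (depth=0)
Visible at query point: b=11

Answer: 11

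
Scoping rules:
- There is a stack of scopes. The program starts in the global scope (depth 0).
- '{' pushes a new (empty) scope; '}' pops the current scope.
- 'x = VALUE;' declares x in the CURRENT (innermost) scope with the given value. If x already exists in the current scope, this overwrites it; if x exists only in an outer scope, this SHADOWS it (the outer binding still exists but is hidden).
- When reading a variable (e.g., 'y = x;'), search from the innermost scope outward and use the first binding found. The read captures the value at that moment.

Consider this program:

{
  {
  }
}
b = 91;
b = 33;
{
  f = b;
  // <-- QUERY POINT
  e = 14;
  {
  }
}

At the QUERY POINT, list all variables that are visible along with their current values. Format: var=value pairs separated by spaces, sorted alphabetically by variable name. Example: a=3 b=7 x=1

Step 1: enter scope (depth=1)
Step 2: enter scope (depth=2)
Step 3: exit scope (depth=1)
Step 4: exit scope (depth=0)
Step 5: declare b=91 at depth 0
Step 6: declare b=33 at depth 0
Step 7: enter scope (depth=1)
Step 8: declare f=(read b)=33 at depth 1
Visible at query point: b=33 f=33

Answer: b=33 f=33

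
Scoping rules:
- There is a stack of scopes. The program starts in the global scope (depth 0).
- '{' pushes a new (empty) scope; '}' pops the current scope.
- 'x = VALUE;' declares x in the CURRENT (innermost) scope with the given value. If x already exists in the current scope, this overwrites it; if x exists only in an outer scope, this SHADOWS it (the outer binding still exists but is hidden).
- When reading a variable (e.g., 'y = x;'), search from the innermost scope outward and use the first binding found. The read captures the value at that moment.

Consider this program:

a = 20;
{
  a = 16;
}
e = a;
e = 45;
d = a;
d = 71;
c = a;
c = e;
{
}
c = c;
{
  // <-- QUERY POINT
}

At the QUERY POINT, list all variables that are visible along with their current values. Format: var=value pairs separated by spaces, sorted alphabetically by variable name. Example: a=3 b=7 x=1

Step 1: declare a=20 at depth 0
Step 2: enter scope (depth=1)
Step 3: declare a=16 at depth 1
Step 4: exit scope (depth=0)
Step 5: declare e=(read a)=20 at depth 0
Step 6: declare e=45 at depth 0
Step 7: declare d=(read a)=20 at depth 0
Step 8: declare d=71 at depth 0
Step 9: declare c=(read a)=20 at depth 0
Step 10: declare c=(read e)=45 at depth 0
Step 11: enter scope (depth=1)
Step 12: exit scope (depth=0)
Step 13: declare c=(read c)=45 at depth 0
Step 14: enter scope (depth=1)
Visible at query point: a=20 c=45 d=71 e=45

Answer: a=20 c=45 d=71 e=45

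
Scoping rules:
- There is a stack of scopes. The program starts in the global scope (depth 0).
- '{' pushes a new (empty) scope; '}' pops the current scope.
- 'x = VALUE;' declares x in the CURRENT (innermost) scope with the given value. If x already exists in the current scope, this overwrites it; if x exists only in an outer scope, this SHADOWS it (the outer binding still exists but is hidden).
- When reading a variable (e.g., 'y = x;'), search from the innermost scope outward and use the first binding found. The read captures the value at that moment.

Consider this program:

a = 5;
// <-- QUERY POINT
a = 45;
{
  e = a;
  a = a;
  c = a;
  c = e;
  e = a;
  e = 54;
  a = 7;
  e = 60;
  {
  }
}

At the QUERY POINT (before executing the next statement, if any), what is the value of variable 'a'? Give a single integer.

Step 1: declare a=5 at depth 0
Visible at query point: a=5

Answer: 5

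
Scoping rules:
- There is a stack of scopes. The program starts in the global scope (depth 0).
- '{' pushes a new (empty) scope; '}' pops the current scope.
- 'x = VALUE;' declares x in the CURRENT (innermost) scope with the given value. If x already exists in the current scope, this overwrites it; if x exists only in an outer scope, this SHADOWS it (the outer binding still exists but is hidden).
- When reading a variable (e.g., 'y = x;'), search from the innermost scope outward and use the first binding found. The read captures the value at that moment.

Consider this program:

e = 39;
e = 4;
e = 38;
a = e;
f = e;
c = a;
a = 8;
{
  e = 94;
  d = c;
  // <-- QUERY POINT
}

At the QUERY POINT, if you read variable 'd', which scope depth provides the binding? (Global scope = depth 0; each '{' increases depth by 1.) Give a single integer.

Step 1: declare e=39 at depth 0
Step 2: declare e=4 at depth 0
Step 3: declare e=38 at depth 0
Step 4: declare a=(read e)=38 at depth 0
Step 5: declare f=(read e)=38 at depth 0
Step 6: declare c=(read a)=38 at depth 0
Step 7: declare a=8 at depth 0
Step 8: enter scope (depth=1)
Step 9: declare e=94 at depth 1
Step 10: declare d=(read c)=38 at depth 1
Visible at query point: a=8 c=38 d=38 e=94 f=38

Answer: 1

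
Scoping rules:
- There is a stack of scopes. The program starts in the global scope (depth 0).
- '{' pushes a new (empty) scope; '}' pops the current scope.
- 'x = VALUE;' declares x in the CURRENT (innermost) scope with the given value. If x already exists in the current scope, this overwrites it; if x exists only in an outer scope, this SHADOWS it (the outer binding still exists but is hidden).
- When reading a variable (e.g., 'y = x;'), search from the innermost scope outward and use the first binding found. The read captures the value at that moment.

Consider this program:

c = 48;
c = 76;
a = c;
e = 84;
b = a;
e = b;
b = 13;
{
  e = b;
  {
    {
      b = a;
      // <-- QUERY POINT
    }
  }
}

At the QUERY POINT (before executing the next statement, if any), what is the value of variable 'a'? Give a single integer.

Answer: 76

Derivation:
Step 1: declare c=48 at depth 0
Step 2: declare c=76 at depth 0
Step 3: declare a=(read c)=76 at depth 0
Step 4: declare e=84 at depth 0
Step 5: declare b=(read a)=76 at depth 0
Step 6: declare e=(read b)=76 at depth 0
Step 7: declare b=13 at depth 0
Step 8: enter scope (depth=1)
Step 9: declare e=(read b)=13 at depth 1
Step 10: enter scope (depth=2)
Step 11: enter scope (depth=3)
Step 12: declare b=(read a)=76 at depth 3
Visible at query point: a=76 b=76 c=76 e=13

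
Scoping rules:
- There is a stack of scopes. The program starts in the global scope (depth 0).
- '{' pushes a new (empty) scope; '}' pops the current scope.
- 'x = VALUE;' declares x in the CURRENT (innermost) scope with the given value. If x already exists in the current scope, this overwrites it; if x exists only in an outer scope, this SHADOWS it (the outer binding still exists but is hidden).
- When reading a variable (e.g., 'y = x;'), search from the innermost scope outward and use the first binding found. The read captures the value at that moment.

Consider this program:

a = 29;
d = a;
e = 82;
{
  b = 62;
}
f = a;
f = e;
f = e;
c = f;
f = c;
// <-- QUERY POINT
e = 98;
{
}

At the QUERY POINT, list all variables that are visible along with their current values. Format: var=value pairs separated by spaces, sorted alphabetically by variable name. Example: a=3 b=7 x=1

Step 1: declare a=29 at depth 0
Step 2: declare d=(read a)=29 at depth 0
Step 3: declare e=82 at depth 0
Step 4: enter scope (depth=1)
Step 5: declare b=62 at depth 1
Step 6: exit scope (depth=0)
Step 7: declare f=(read a)=29 at depth 0
Step 8: declare f=(read e)=82 at depth 0
Step 9: declare f=(read e)=82 at depth 0
Step 10: declare c=(read f)=82 at depth 0
Step 11: declare f=(read c)=82 at depth 0
Visible at query point: a=29 c=82 d=29 e=82 f=82

Answer: a=29 c=82 d=29 e=82 f=82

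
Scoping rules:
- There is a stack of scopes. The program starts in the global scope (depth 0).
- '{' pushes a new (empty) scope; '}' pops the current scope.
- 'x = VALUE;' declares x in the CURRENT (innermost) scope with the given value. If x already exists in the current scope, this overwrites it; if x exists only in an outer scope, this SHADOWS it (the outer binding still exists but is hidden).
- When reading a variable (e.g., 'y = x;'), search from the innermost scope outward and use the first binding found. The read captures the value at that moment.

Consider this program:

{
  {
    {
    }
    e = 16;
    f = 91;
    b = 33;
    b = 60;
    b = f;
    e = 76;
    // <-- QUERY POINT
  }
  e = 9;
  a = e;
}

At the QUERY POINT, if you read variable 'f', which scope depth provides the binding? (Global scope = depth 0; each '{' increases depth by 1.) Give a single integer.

Answer: 2

Derivation:
Step 1: enter scope (depth=1)
Step 2: enter scope (depth=2)
Step 3: enter scope (depth=3)
Step 4: exit scope (depth=2)
Step 5: declare e=16 at depth 2
Step 6: declare f=91 at depth 2
Step 7: declare b=33 at depth 2
Step 8: declare b=60 at depth 2
Step 9: declare b=(read f)=91 at depth 2
Step 10: declare e=76 at depth 2
Visible at query point: b=91 e=76 f=91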